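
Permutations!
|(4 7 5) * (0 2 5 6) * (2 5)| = 5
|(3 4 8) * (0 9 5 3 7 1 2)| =|(0 9 5 3 4 8 7 1 2)| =9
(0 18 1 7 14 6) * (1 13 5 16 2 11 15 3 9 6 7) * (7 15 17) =[18, 1, 11, 9, 4, 16, 0, 14, 8, 6, 10, 17, 12, 5, 15, 3, 2, 7, 13] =(0 18 13 5 16 2 11 17 7 14 15 3 9 6)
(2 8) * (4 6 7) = (2 8)(4 6 7) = [0, 1, 8, 3, 6, 5, 7, 4, 2]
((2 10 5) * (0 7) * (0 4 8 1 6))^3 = ((0 7 4 8 1 6)(2 10 5))^3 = (10)(0 8)(1 7)(4 6)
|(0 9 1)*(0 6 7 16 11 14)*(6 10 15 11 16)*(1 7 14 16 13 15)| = 20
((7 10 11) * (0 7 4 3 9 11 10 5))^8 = ((0 7 5)(3 9 11 4))^8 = (11)(0 5 7)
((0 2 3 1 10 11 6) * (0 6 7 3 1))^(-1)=((0 2 1 10 11 7 3))^(-1)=(0 3 7 11 10 1 2)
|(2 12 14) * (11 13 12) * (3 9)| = |(2 11 13 12 14)(3 9)| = 10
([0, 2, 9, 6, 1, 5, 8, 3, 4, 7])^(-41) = (1 4 8 6 3 7 9 2)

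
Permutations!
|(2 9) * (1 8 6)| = |(1 8 6)(2 9)| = 6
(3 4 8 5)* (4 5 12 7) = (3 5)(4 8 12 7) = [0, 1, 2, 5, 8, 3, 6, 4, 12, 9, 10, 11, 7]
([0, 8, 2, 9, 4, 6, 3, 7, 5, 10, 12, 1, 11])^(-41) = [0, 3, 2, 11, 4, 10, 12, 7, 9, 1, 8, 6, 5]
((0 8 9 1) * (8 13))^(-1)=((0 13 8 9 1))^(-1)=(0 1 9 8 13)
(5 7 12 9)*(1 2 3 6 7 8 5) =[0, 2, 3, 6, 4, 8, 7, 12, 5, 1, 10, 11, 9] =(1 2 3 6 7 12 9)(5 8)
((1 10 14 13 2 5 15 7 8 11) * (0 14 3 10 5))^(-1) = (0 2 13 14)(1 11 8 7 15 5)(3 10)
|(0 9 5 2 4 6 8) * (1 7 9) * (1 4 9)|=|(0 4 6 8)(1 7)(2 9 5)|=12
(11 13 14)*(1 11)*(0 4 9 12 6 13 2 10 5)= [4, 11, 10, 3, 9, 0, 13, 7, 8, 12, 5, 2, 6, 14, 1]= (0 4 9 12 6 13 14 1 11 2 10 5)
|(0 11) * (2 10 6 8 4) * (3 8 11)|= 8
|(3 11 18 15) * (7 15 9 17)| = 7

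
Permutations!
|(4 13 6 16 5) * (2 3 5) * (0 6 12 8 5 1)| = 30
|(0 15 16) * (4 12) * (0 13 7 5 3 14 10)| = 18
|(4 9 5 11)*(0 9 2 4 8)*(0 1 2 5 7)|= |(0 9 7)(1 2 4 5 11 8)|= 6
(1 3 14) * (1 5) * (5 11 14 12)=[0, 3, 2, 12, 4, 1, 6, 7, 8, 9, 10, 14, 5, 13, 11]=(1 3 12 5)(11 14)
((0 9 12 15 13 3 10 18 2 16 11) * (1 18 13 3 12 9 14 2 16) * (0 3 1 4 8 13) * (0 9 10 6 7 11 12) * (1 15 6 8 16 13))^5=(0 12 8 14 6 1 2 7 18 4 11 13 16 3)(9 10)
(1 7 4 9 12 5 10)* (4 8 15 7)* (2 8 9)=[0, 4, 8, 3, 2, 10, 6, 9, 15, 12, 1, 11, 5, 13, 14, 7]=(1 4 2 8 15 7 9 12 5 10)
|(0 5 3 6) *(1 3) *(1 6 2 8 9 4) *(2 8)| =15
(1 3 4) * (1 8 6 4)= (1 3)(4 8 6)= [0, 3, 2, 1, 8, 5, 4, 7, 6]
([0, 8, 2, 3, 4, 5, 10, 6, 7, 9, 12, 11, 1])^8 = (1 7 10)(6 12 8)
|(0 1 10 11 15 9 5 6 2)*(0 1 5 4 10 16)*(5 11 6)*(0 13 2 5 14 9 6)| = 36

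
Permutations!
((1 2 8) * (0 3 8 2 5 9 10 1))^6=(1 9)(5 10)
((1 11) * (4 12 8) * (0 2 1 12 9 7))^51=(0 4 11)(1 7 8)(2 9 12)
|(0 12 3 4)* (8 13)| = |(0 12 3 4)(8 13)| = 4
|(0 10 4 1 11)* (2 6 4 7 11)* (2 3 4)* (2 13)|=|(0 10 7 11)(1 3 4)(2 6 13)|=12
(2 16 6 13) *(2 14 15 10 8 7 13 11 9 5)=[0, 1, 16, 3, 4, 2, 11, 13, 7, 5, 8, 9, 12, 14, 15, 10, 6]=(2 16 6 11 9 5)(7 13 14 15 10 8)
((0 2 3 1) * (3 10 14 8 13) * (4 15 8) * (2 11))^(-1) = ((0 11 2 10 14 4 15 8 13 3 1))^(-1) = (0 1 3 13 8 15 4 14 10 2 11)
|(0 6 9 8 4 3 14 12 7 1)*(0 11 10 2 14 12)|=13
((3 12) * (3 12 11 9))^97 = (12)(3 11 9)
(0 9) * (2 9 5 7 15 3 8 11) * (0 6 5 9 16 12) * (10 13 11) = (0 9 6 5 7 15 3 8 10 13 11 2 16 12) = [9, 1, 16, 8, 4, 7, 5, 15, 10, 6, 13, 2, 0, 11, 14, 3, 12]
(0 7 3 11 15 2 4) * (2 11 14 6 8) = (0 7 3 14 6 8 2 4)(11 15) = [7, 1, 4, 14, 0, 5, 8, 3, 2, 9, 10, 15, 12, 13, 6, 11]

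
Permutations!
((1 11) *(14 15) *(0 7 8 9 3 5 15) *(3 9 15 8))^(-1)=((0 7 3 5 8 15 14)(1 11))^(-1)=(0 14 15 8 5 3 7)(1 11)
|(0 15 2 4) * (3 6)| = 4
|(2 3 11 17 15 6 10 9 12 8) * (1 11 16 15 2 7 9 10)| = 8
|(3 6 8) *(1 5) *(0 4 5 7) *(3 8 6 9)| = |(0 4 5 1 7)(3 9)| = 10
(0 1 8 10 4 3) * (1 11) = (0 11 1 8 10 4 3) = [11, 8, 2, 0, 3, 5, 6, 7, 10, 9, 4, 1]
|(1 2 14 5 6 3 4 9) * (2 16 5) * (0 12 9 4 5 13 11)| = 42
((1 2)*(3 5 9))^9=((1 2)(3 5 9))^9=(9)(1 2)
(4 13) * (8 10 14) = (4 13)(8 10 14) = [0, 1, 2, 3, 13, 5, 6, 7, 10, 9, 14, 11, 12, 4, 8]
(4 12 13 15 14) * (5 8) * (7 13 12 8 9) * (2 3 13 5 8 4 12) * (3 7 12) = (2 7 5 9 12)(3 13 15 14) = [0, 1, 7, 13, 4, 9, 6, 5, 8, 12, 10, 11, 2, 15, 3, 14]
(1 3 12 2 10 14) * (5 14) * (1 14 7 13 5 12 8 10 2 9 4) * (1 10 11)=(14)(1 3 8 11)(4 10 12 9)(5 7 13)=[0, 3, 2, 8, 10, 7, 6, 13, 11, 4, 12, 1, 9, 5, 14]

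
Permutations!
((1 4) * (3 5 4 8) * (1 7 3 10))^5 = (1 10 8)(3 5 4 7)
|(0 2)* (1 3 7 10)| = 4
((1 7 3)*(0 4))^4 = (1 7 3)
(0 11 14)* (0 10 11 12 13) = (0 12 13)(10 11 14) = [12, 1, 2, 3, 4, 5, 6, 7, 8, 9, 11, 14, 13, 0, 10]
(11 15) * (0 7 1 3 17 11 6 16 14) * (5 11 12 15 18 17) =(0 7 1 3 5 11 18 17 12 15 6 16 14) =[7, 3, 2, 5, 4, 11, 16, 1, 8, 9, 10, 18, 15, 13, 0, 6, 14, 12, 17]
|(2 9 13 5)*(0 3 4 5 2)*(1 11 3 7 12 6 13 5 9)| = |(0 7 12 6 13 2 1 11 3 4 9 5)| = 12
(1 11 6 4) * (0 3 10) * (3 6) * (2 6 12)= (0 12 2 6 4 1 11 3 10)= [12, 11, 6, 10, 1, 5, 4, 7, 8, 9, 0, 3, 2]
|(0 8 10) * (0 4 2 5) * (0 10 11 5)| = |(0 8 11 5 10 4 2)| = 7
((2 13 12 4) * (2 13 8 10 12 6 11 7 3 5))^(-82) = (2 6 8 11 10 7 12 3 4 5 13)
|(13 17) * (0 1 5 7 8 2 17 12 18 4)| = |(0 1 5 7 8 2 17 13 12 18 4)| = 11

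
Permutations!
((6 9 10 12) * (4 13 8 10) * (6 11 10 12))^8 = ((4 13 8 12 11 10 6 9))^8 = (13)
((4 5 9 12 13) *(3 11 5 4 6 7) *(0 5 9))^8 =(3 11 9 12 13 6 7)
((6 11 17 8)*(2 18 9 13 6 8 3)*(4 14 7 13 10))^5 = (2 14 17 10 6 18 7 3 4 11 9 13)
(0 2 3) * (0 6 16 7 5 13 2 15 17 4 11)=(0 15 17 4 11)(2 3 6 16 7 5 13)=[15, 1, 3, 6, 11, 13, 16, 5, 8, 9, 10, 0, 12, 2, 14, 17, 7, 4]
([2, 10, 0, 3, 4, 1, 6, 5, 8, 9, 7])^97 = [2, 10, 0, 3, 4, 1, 6, 5, 8, 9, 7]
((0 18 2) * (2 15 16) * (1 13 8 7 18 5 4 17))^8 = ((0 5 4 17 1 13 8 7 18 15 16 2))^8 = (0 18 1)(2 7 17)(4 16 8)(5 15 13)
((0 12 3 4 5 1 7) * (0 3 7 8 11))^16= (0 8 5 3 12 11 1 4 7)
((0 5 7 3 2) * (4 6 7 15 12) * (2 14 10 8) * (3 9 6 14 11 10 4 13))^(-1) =((0 5 15 12 13 3 11 10 8 2)(4 14)(6 7 9))^(-1) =(0 2 8 10 11 3 13 12 15 5)(4 14)(6 9 7)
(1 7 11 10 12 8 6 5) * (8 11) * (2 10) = (1 7 8 6 5)(2 10 12 11) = [0, 7, 10, 3, 4, 1, 5, 8, 6, 9, 12, 2, 11]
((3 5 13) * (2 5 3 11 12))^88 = (2 11 5 12 13)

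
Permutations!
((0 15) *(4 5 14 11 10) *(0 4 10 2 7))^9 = (0 15 4 5 14 11 2 7)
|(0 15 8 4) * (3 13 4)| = 6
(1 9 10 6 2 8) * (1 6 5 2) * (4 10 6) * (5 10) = (10)(1 9 6)(2 8 4 5) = [0, 9, 8, 3, 5, 2, 1, 7, 4, 6, 10]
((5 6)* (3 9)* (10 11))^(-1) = ((3 9)(5 6)(10 11))^(-1) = (3 9)(5 6)(10 11)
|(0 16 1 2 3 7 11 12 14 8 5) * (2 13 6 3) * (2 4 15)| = 12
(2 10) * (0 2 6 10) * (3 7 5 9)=(0 2)(3 7 5 9)(6 10)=[2, 1, 0, 7, 4, 9, 10, 5, 8, 3, 6]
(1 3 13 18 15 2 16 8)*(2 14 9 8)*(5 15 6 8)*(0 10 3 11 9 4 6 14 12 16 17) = (0 10 3 13 18 14 4 6 8 1 11 9 5 15 12 16 2 17) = [10, 11, 17, 13, 6, 15, 8, 7, 1, 5, 3, 9, 16, 18, 4, 12, 2, 0, 14]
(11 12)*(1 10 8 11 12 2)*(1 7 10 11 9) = (12)(1 11 2 7 10 8 9) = [0, 11, 7, 3, 4, 5, 6, 10, 9, 1, 8, 2, 12]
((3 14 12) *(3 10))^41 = ((3 14 12 10))^41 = (3 14 12 10)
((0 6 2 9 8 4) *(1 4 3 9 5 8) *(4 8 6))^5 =(0 4)(1 8 3 9)(2 6 5)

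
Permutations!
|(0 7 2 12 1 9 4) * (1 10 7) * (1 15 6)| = 12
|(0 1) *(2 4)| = |(0 1)(2 4)| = 2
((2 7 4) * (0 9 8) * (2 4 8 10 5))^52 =(0 5 8 10 7 9 2)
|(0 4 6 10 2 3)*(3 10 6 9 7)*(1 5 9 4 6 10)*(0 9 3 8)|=10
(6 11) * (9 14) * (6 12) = [0, 1, 2, 3, 4, 5, 11, 7, 8, 14, 10, 12, 6, 13, 9] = (6 11 12)(9 14)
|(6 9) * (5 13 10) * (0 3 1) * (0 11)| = 12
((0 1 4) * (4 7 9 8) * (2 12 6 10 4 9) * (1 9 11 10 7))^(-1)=((0 9 8 11 10 4)(2 12 6 7))^(-1)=(0 4 10 11 8 9)(2 7 6 12)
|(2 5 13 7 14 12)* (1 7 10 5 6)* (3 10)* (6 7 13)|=12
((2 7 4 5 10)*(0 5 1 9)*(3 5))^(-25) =(0 5 2 4 9 3 10 7 1)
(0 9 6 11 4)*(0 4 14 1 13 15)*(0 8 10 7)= (0 9 6 11 14 1 13 15 8 10 7)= [9, 13, 2, 3, 4, 5, 11, 0, 10, 6, 7, 14, 12, 15, 1, 8]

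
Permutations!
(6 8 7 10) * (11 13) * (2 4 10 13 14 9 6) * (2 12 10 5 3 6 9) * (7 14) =(2 4 5 3 6 8 14)(7 13 11)(10 12) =[0, 1, 4, 6, 5, 3, 8, 13, 14, 9, 12, 7, 10, 11, 2]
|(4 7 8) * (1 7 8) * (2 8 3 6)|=10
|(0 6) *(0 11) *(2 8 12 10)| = 12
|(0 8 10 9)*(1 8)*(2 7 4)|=15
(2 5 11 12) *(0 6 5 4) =[6, 1, 4, 3, 0, 11, 5, 7, 8, 9, 10, 12, 2] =(0 6 5 11 12 2 4)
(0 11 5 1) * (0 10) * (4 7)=(0 11 5 1 10)(4 7)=[11, 10, 2, 3, 7, 1, 6, 4, 8, 9, 0, 5]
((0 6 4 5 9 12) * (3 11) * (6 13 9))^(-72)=(13)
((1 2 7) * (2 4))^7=((1 4 2 7))^7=(1 7 2 4)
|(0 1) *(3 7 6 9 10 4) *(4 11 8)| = |(0 1)(3 7 6 9 10 11 8 4)| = 8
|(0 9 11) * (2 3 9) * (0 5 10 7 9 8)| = 20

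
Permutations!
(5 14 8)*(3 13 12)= (3 13 12)(5 14 8)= [0, 1, 2, 13, 4, 14, 6, 7, 5, 9, 10, 11, 3, 12, 8]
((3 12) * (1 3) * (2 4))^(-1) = (1 12 3)(2 4)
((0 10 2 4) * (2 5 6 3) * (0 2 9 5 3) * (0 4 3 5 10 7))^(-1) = (0 7)(2 4 6 5 10 9 3)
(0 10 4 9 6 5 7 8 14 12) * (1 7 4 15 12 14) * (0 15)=(0 10)(1 7 8)(4 9 6 5)(12 15)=[10, 7, 2, 3, 9, 4, 5, 8, 1, 6, 0, 11, 15, 13, 14, 12]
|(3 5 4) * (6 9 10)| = |(3 5 4)(6 9 10)| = 3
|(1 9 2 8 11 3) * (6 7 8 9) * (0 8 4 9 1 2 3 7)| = 10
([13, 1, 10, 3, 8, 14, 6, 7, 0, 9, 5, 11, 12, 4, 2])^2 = [4, 1, 5, 3, 0, 2, 6, 7, 13, 9, 14, 11, 12, 8, 10]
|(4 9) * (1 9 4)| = |(1 9)| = 2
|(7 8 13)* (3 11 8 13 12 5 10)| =6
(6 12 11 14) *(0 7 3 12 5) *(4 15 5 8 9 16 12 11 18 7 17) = [17, 1, 2, 11, 15, 0, 8, 3, 9, 16, 10, 14, 18, 13, 6, 5, 12, 4, 7] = (0 17 4 15 5)(3 11 14 6 8 9 16 12 18 7)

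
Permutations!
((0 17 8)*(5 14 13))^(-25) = (0 8 17)(5 13 14)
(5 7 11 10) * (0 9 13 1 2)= [9, 2, 0, 3, 4, 7, 6, 11, 8, 13, 5, 10, 12, 1]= (0 9 13 1 2)(5 7 11 10)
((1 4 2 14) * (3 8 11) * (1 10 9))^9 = (1 14)(2 9)(4 10)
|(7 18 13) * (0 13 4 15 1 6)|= |(0 13 7 18 4 15 1 6)|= 8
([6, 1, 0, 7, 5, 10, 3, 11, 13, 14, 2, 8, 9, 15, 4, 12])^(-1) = (0 2 10 5 4 14 9 12 15 13 8 11 7 3 6)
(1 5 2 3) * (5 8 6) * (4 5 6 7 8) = (1 4 5 2 3)(7 8) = [0, 4, 3, 1, 5, 2, 6, 8, 7]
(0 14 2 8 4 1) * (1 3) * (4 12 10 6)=(0 14 2 8 12 10 6 4 3 1)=[14, 0, 8, 1, 3, 5, 4, 7, 12, 9, 6, 11, 10, 13, 2]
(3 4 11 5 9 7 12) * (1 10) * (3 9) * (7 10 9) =[0, 9, 2, 4, 11, 3, 6, 12, 8, 10, 1, 5, 7] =(1 9 10)(3 4 11 5)(7 12)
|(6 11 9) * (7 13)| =|(6 11 9)(7 13)| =6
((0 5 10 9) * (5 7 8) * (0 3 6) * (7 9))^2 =((0 9 3 6)(5 10 7 8))^2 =(0 3)(5 7)(6 9)(8 10)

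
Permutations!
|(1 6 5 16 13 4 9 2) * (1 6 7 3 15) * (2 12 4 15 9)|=12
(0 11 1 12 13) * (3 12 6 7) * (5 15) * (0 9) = (0 11 1 6 7 3 12 13 9)(5 15) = [11, 6, 2, 12, 4, 15, 7, 3, 8, 0, 10, 1, 13, 9, 14, 5]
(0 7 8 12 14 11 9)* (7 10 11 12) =(0 10 11 9)(7 8)(12 14) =[10, 1, 2, 3, 4, 5, 6, 8, 7, 0, 11, 9, 14, 13, 12]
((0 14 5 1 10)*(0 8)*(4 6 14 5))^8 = (0 10 5 8 1)(4 14 6)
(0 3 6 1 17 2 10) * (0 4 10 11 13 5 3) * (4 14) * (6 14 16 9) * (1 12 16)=[0, 17, 11, 14, 10, 3, 12, 7, 8, 6, 1, 13, 16, 5, 4, 15, 9, 2]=(1 17 2 11 13 5 3 14 4 10)(6 12 16 9)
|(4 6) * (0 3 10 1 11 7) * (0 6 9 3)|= 8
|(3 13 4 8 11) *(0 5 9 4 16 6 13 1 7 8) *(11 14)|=12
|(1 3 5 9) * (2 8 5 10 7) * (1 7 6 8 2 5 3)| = |(3 10 6 8)(5 9 7)| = 12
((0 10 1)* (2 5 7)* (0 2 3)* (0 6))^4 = (0 5)(1 3)(2 6)(7 10) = ((0 10 1 2 5 7 3 6))^4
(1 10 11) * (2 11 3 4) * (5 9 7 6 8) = (1 10 3 4 2 11)(5 9 7 6 8) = [0, 10, 11, 4, 2, 9, 8, 6, 5, 7, 3, 1]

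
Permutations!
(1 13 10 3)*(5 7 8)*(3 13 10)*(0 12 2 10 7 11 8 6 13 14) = [12, 7, 10, 1, 4, 11, 13, 6, 5, 9, 14, 8, 2, 3, 0] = (0 12 2 10 14)(1 7 6 13 3)(5 11 8)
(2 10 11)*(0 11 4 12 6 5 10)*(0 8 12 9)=(0 11 2 8 12 6 5 10 4 9)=[11, 1, 8, 3, 9, 10, 5, 7, 12, 0, 4, 2, 6]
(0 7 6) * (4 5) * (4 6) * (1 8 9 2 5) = [7, 8, 5, 3, 1, 6, 0, 4, 9, 2] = (0 7 4 1 8 9 2 5 6)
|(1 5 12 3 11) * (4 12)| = 6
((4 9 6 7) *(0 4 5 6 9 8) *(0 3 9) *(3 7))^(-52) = ((0 4 8 7 5 6 3 9))^(-52) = (0 5)(3 8)(4 6)(7 9)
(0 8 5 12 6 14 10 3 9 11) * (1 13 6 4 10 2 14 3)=[8, 13, 14, 9, 10, 12, 3, 7, 5, 11, 1, 0, 4, 6, 2]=(0 8 5 12 4 10 1 13 6 3 9 11)(2 14)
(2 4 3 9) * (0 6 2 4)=(0 6 2)(3 9 4)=[6, 1, 0, 9, 3, 5, 2, 7, 8, 4]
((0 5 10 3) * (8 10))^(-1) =((0 5 8 10 3))^(-1) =(0 3 10 8 5)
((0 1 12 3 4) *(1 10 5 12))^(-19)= ((0 10 5 12 3 4))^(-19)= (0 4 3 12 5 10)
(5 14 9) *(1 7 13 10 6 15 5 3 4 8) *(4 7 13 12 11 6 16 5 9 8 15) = (1 13 10 16 5 14 8)(3 7 12 11 6 4 15 9) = [0, 13, 2, 7, 15, 14, 4, 12, 1, 3, 16, 6, 11, 10, 8, 9, 5]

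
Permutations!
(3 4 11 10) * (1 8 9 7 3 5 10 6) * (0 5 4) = (0 5 10 4 11 6 1 8 9 7 3) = [5, 8, 2, 0, 11, 10, 1, 3, 9, 7, 4, 6]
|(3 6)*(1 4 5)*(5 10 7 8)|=|(1 4 10 7 8 5)(3 6)|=6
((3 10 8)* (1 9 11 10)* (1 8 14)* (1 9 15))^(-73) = (1 15)(3 8)(9 14 10 11)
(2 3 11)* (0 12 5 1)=(0 12 5 1)(2 3 11)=[12, 0, 3, 11, 4, 1, 6, 7, 8, 9, 10, 2, 5]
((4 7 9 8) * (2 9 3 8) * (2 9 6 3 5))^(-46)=(9)(2 8 5 3 7 6 4)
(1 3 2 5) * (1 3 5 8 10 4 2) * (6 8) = (1 5 3)(2 6 8 10 4) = [0, 5, 6, 1, 2, 3, 8, 7, 10, 9, 4]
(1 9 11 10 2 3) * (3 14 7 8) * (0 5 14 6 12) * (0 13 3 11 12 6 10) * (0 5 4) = (0 4)(1 9 12 13 3)(2 10)(5 14 7 8 11) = [4, 9, 10, 1, 0, 14, 6, 8, 11, 12, 2, 5, 13, 3, 7]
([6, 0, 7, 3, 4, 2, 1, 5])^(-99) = (7)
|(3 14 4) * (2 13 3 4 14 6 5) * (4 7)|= 10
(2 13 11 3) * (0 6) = [6, 1, 13, 2, 4, 5, 0, 7, 8, 9, 10, 3, 12, 11] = (0 6)(2 13 11 3)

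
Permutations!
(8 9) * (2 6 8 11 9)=(2 6 8)(9 11)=[0, 1, 6, 3, 4, 5, 8, 7, 2, 11, 10, 9]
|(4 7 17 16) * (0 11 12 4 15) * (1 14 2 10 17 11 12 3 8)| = |(0 12 4 7 11 3 8 1 14 2 10 17 16 15)| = 14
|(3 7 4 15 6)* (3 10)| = 6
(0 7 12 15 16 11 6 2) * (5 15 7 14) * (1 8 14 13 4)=(0 13 4 1 8 14 5 15 16 11 6 2)(7 12)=[13, 8, 0, 3, 1, 15, 2, 12, 14, 9, 10, 6, 7, 4, 5, 16, 11]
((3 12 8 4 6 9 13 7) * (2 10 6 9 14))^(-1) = ((2 10 6 14)(3 12 8 4 9 13 7))^(-1) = (2 14 6 10)(3 7 13 9 4 8 12)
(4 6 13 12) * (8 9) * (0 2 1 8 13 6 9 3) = (0 2 1 8 3)(4 9 13 12) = [2, 8, 1, 0, 9, 5, 6, 7, 3, 13, 10, 11, 4, 12]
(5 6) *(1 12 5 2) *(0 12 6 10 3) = (0 12 5 10 3)(1 6 2) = [12, 6, 1, 0, 4, 10, 2, 7, 8, 9, 3, 11, 5]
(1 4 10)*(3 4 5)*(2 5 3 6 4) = (1 3 2 5 6 4 10) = [0, 3, 5, 2, 10, 6, 4, 7, 8, 9, 1]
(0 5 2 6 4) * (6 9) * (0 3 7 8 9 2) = (0 5)(3 7 8 9 6 4) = [5, 1, 2, 7, 3, 0, 4, 8, 9, 6]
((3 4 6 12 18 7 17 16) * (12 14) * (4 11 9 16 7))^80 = ((3 11 9 16)(4 6 14 12 18)(7 17))^80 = (18)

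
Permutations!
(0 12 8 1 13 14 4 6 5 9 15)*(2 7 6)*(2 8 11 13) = (0 12 11 13 14 4 8 1 2 7 6 5 9 15) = [12, 2, 7, 3, 8, 9, 5, 6, 1, 15, 10, 13, 11, 14, 4, 0]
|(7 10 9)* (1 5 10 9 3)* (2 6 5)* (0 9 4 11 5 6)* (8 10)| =11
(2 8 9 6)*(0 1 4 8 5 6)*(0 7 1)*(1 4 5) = (1 5 6 2)(4 8 9 7) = [0, 5, 1, 3, 8, 6, 2, 4, 9, 7]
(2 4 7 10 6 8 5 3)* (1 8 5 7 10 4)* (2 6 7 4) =(1 8 4 10 7 2)(3 6 5) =[0, 8, 1, 6, 10, 3, 5, 2, 4, 9, 7]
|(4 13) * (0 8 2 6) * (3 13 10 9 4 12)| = |(0 8 2 6)(3 13 12)(4 10 9)| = 12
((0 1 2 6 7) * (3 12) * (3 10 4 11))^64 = (0 7 6 2 1)(3 11 4 10 12)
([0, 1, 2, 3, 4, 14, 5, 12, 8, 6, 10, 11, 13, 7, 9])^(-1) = (5 6 9 14)(7 13 12)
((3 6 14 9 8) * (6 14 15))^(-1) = (3 8 9 14)(6 15)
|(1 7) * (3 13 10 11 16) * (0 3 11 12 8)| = 6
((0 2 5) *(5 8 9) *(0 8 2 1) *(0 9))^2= (0 9 8 1 5)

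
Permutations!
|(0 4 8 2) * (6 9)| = |(0 4 8 2)(6 9)| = 4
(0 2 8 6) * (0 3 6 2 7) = (0 7)(2 8)(3 6) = [7, 1, 8, 6, 4, 5, 3, 0, 2]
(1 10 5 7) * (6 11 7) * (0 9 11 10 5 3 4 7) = (0 9 11)(1 5 6 10 3 4 7) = [9, 5, 2, 4, 7, 6, 10, 1, 8, 11, 3, 0]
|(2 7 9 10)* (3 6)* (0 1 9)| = 6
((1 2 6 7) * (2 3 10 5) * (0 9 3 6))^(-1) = ((0 9 3 10 5 2)(1 6 7))^(-1) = (0 2 5 10 3 9)(1 7 6)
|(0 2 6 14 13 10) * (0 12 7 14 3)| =|(0 2 6 3)(7 14 13 10 12)| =20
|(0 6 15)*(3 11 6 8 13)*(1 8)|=|(0 1 8 13 3 11 6 15)|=8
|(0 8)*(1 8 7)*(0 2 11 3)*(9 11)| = 8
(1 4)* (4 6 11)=(1 6 11 4)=[0, 6, 2, 3, 1, 5, 11, 7, 8, 9, 10, 4]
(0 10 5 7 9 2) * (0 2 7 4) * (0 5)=(0 10)(4 5)(7 9)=[10, 1, 2, 3, 5, 4, 6, 9, 8, 7, 0]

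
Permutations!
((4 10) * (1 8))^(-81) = (1 8)(4 10)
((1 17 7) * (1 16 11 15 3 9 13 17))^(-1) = ((3 9 13 17 7 16 11 15))^(-1) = (3 15 11 16 7 17 13 9)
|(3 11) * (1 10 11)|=4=|(1 10 11 3)|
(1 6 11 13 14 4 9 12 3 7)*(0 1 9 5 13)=(0 1 6 11)(3 7 9 12)(4 5 13 14)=[1, 6, 2, 7, 5, 13, 11, 9, 8, 12, 10, 0, 3, 14, 4]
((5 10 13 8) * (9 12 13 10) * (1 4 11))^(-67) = ((1 4 11)(5 9 12 13 8))^(-67) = (1 11 4)(5 13 9 8 12)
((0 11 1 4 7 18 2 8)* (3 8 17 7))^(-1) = (0 8 3 4 1 11)(2 18 7 17)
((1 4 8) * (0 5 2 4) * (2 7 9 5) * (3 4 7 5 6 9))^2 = ((0 2 7 3 4 8 1)(6 9))^2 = (9)(0 7 4 1 2 3 8)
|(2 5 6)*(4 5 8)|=5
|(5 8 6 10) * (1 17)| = |(1 17)(5 8 6 10)| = 4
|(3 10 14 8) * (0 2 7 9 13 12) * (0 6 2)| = 12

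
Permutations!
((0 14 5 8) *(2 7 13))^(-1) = (0 8 5 14)(2 13 7)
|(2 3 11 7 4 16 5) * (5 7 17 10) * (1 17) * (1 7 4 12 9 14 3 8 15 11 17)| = |(2 8 15 11 7 12 9 14 3 17 10 5)(4 16)| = 12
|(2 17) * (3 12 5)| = |(2 17)(3 12 5)| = 6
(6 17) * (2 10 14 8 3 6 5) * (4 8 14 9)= (2 10 9 4 8 3 6 17 5)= [0, 1, 10, 6, 8, 2, 17, 7, 3, 4, 9, 11, 12, 13, 14, 15, 16, 5]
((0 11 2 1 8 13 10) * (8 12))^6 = ((0 11 2 1 12 8 13 10))^6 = (0 13 12 2)(1 11 10 8)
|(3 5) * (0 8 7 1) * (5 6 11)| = 4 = |(0 8 7 1)(3 6 11 5)|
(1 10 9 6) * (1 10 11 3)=(1 11 3)(6 10 9)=[0, 11, 2, 1, 4, 5, 10, 7, 8, 6, 9, 3]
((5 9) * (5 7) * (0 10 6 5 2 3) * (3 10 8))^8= (0 3 8)(2 6 9)(5 7 10)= ((0 8 3)(2 10 6 5 9 7))^8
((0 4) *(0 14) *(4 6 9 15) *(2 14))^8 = ((0 6 9 15 4 2 14))^8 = (0 6 9 15 4 2 14)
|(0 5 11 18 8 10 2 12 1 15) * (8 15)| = |(0 5 11 18 15)(1 8 10 2 12)| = 5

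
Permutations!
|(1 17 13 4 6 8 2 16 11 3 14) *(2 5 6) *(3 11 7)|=9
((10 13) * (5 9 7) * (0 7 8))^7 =(0 5 8 7 9)(10 13)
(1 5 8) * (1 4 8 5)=(4 8)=[0, 1, 2, 3, 8, 5, 6, 7, 4]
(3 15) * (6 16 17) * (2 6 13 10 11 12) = (2 6 16 17 13 10 11 12)(3 15) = [0, 1, 6, 15, 4, 5, 16, 7, 8, 9, 11, 12, 2, 10, 14, 3, 17, 13]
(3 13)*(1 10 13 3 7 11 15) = (1 10 13 7 11 15) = [0, 10, 2, 3, 4, 5, 6, 11, 8, 9, 13, 15, 12, 7, 14, 1]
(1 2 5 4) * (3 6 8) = (1 2 5 4)(3 6 8) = [0, 2, 5, 6, 1, 4, 8, 7, 3]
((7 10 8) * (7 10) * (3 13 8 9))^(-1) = (3 9 10 8 13)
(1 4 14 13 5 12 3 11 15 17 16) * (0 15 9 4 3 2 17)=(0 15)(1 3 11 9 4 14 13 5 12 2 17 16)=[15, 3, 17, 11, 14, 12, 6, 7, 8, 4, 10, 9, 2, 5, 13, 0, 1, 16]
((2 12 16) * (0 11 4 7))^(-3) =(16)(0 11 4 7)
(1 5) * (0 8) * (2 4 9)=(0 8)(1 5)(2 4 9)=[8, 5, 4, 3, 9, 1, 6, 7, 0, 2]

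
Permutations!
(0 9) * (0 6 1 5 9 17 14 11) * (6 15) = (0 17 14 11)(1 5 9 15 6) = [17, 5, 2, 3, 4, 9, 1, 7, 8, 15, 10, 0, 12, 13, 11, 6, 16, 14]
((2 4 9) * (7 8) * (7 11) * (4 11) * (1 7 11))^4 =(11)(1 9 8)(2 4 7)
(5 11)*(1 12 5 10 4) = [0, 12, 2, 3, 1, 11, 6, 7, 8, 9, 4, 10, 5] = (1 12 5 11 10 4)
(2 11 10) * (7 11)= (2 7 11 10)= [0, 1, 7, 3, 4, 5, 6, 11, 8, 9, 2, 10]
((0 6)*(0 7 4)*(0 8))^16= ((0 6 7 4 8))^16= (0 6 7 4 8)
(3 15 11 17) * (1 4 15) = [0, 4, 2, 1, 15, 5, 6, 7, 8, 9, 10, 17, 12, 13, 14, 11, 16, 3] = (1 4 15 11 17 3)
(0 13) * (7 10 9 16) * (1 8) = [13, 8, 2, 3, 4, 5, 6, 10, 1, 16, 9, 11, 12, 0, 14, 15, 7] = (0 13)(1 8)(7 10 9 16)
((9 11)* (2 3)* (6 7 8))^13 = (2 3)(6 7 8)(9 11)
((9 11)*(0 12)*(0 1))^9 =(12)(9 11)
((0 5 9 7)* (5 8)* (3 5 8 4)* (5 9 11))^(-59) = ((0 4 3 9 7)(5 11))^(-59) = (0 4 3 9 7)(5 11)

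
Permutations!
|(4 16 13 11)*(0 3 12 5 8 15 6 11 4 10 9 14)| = |(0 3 12 5 8 15 6 11 10 9 14)(4 16 13)| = 33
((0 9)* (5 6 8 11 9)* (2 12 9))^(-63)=((0 5 6 8 11 2 12 9))^(-63)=(0 5 6 8 11 2 12 9)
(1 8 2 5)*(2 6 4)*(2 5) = (1 8 6 4 5) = [0, 8, 2, 3, 5, 1, 4, 7, 6]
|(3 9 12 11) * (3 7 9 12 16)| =|(3 12 11 7 9 16)| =6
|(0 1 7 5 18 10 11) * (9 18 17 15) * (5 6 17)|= 10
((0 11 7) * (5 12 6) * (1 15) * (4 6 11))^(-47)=((0 4 6 5 12 11 7)(1 15))^(-47)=(0 6 12 7 4 5 11)(1 15)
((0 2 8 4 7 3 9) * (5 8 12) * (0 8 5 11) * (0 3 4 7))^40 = (0 3 4 11 7 12 8 2 9) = ((0 2 12 11 3 9 8 7 4))^40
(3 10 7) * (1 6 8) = (1 6 8)(3 10 7) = [0, 6, 2, 10, 4, 5, 8, 3, 1, 9, 7]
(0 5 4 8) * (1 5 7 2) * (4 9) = [7, 5, 1, 3, 8, 9, 6, 2, 0, 4] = (0 7 2 1 5 9 4 8)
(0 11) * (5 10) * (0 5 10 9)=(0 11 5 9)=[11, 1, 2, 3, 4, 9, 6, 7, 8, 0, 10, 5]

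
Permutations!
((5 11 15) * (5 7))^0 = (15)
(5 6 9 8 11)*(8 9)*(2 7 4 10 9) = [0, 1, 7, 3, 10, 6, 8, 4, 11, 2, 9, 5] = (2 7 4 10 9)(5 6 8 11)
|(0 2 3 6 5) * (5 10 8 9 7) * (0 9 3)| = 12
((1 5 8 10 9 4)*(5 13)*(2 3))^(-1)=(1 4 9 10 8 5 13)(2 3)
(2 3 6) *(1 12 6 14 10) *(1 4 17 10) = [0, 12, 3, 14, 17, 5, 2, 7, 8, 9, 4, 11, 6, 13, 1, 15, 16, 10] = (1 12 6 2 3 14)(4 17 10)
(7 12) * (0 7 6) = (0 7 12 6) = [7, 1, 2, 3, 4, 5, 0, 12, 8, 9, 10, 11, 6]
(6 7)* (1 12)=(1 12)(6 7)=[0, 12, 2, 3, 4, 5, 7, 6, 8, 9, 10, 11, 1]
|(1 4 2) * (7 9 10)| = 3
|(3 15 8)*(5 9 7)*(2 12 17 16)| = 12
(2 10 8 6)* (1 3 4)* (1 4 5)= (1 3 5)(2 10 8 6)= [0, 3, 10, 5, 4, 1, 2, 7, 6, 9, 8]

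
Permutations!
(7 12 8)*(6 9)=(6 9)(7 12 8)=[0, 1, 2, 3, 4, 5, 9, 12, 7, 6, 10, 11, 8]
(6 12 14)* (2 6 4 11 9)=(2 6 12 14 4 11 9)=[0, 1, 6, 3, 11, 5, 12, 7, 8, 2, 10, 9, 14, 13, 4]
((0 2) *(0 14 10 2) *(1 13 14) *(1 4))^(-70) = (1 14 2)(4 13 10)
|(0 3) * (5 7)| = |(0 3)(5 7)| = 2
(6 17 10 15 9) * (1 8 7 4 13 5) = (1 8 7 4 13 5)(6 17 10 15 9) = [0, 8, 2, 3, 13, 1, 17, 4, 7, 6, 15, 11, 12, 5, 14, 9, 16, 10]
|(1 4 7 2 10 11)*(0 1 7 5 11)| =8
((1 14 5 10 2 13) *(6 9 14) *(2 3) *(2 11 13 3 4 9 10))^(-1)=((1 6 10 4 9 14 5 2 3 11 13))^(-1)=(1 13 11 3 2 5 14 9 4 10 6)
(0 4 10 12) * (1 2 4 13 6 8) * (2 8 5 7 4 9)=(0 13 6 5 7 4 10 12)(1 8)(2 9)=[13, 8, 9, 3, 10, 7, 5, 4, 1, 2, 12, 11, 0, 6]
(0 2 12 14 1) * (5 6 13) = [2, 0, 12, 3, 4, 6, 13, 7, 8, 9, 10, 11, 14, 5, 1] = (0 2 12 14 1)(5 6 13)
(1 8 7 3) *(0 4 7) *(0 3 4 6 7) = (0 6 7 4)(1 8 3) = [6, 8, 2, 1, 0, 5, 7, 4, 3]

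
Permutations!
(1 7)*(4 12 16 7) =(1 4 12 16 7) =[0, 4, 2, 3, 12, 5, 6, 1, 8, 9, 10, 11, 16, 13, 14, 15, 7]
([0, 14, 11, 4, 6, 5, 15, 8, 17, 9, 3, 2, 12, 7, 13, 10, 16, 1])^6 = [0, 1, 2, 4, 6, 5, 15, 7, 8, 9, 3, 11, 12, 13, 14, 10, 16, 17]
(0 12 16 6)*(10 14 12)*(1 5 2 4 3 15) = [10, 5, 4, 15, 3, 2, 0, 7, 8, 9, 14, 11, 16, 13, 12, 1, 6] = (0 10 14 12 16 6)(1 5 2 4 3 15)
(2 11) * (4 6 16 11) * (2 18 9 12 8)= [0, 1, 4, 3, 6, 5, 16, 7, 2, 12, 10, 18, 8, 13, 14, 15, 11, 17, 9]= (2 4 6 16 11 18 9 12 8)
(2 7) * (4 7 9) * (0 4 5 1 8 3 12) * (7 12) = (0 4 12)(1 8 3 7 2 9 5) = [4, 8, 9, 7, 12, 1, 6, 2, 3, 5, 10, 11, 0]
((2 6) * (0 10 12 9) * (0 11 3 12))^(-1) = ((0 10)(2 6)(3 12 9 11))^(-1) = (0 10)(2 6)(3 11 9 12)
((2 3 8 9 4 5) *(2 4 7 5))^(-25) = ((2 3 8 9 7 5 4))^(-25) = (2 9 4 8 5 3 7)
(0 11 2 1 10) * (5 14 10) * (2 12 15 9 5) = [11, 2, 1, 3, 4, 14, 6, 7, 8, 5, 0, 12, 15, 13, 10, 9] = (0 11 12 15 9 5 14 10)(1 2)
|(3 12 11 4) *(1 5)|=4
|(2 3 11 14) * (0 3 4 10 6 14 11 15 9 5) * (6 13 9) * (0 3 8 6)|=12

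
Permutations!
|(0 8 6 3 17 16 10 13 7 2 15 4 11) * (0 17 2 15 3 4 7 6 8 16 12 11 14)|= 42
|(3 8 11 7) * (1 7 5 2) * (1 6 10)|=|(1 7 3 8 11 5 2 6 10)|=9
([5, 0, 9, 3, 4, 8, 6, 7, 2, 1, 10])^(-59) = (10)(0 5 8 2 9 1)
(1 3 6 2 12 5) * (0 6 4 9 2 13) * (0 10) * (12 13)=(0 6 12 5 1 3 4 9 2 13 10)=[6, 3, 13, 4, 9, 1, 12, 7, 8, 2, 0, 11, 5, 10]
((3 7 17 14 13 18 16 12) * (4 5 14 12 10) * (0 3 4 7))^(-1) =((0 3)(4 5 14 13 18 16 10 7 17 12))^(-1) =(0 3)(4 12 17 7 10 16 18 13 14 5)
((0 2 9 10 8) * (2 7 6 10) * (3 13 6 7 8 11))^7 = ((0 8)(2 9)(3 13 6 10 11))^7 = (0 8)(2 9)(3 6 11 13 10)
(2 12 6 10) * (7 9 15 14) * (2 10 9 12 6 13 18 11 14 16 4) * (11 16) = (2 6 9 15 11 14 7 12 13 18 16 4) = [0, 1, 6, 3, 2, 5, 9, 12, 8, 15, 10, 14, 13, 18, 7, 11, 4, 17, 16]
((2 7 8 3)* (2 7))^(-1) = ((3 7 8))^(-1) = (3 8 7)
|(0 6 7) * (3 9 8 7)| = |(0 6 3 9 8 7)| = 6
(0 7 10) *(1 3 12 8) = (0 7 10)(1 3 12 8) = [7, 3, 2, 12, 4, 5, 6, 10, 1, 9, 0, 11, 8]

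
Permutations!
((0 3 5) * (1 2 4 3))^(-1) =((0 1 2 4 3 5))^(-1) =(0 5 3 4 2 1)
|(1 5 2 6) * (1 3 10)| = 6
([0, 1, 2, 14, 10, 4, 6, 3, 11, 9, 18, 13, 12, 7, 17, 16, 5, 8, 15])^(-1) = (3 7 13 11 8 17 14)(4 5 16 15 18 10)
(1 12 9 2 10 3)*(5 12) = (1 5 12 9 2 10 3) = [0, 5, 10, 1, 4, 12, 6, 7, 8, 2, 3, 11, 9]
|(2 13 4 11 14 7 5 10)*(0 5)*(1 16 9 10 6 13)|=40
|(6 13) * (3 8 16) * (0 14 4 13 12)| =6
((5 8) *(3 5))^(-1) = (3 8 5)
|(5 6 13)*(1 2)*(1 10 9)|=12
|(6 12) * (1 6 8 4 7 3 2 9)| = |(1 6 12 8 4 7 3 2 9)| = 9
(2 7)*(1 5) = (1 5)(2 7) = [0, 5, 7, 3, 4, 1, 6, 2]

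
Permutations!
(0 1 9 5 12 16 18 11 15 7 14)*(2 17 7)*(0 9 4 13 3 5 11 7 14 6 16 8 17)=(0 1 4 13 3 5 12 8 17 14 9 11 15 2)(6 16 18 7)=[1, 4, 0, 5, 13, 12, 16, 6, 17, 11, 10, 15, 8, 3, 9, 2, 18, 14, 7]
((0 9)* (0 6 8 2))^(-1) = (0 2 8 6 9)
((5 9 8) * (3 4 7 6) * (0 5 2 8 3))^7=((0 5 9 3 4 7 6)(2 8))^7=(9)(2 8)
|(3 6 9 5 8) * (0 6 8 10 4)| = |(0 6 9 5 10 4)(3 8)| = 6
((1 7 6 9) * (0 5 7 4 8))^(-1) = ((0 5 7 6 9 1 4 8))^(-1) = (0 8 4 1 9 6 7 5)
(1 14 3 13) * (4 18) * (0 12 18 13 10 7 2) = (0 12 18 4 13 1 14 3 10 7 2) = [12, 14, 0, 10, 13, 5, 6, 2, 8, 9, 7, 11, 18, 1, 3, 15, 16, 17, 4]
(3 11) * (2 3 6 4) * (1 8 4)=(1 8 4 2 3 11 6)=[0, 8, 3, 11, 2, 5, 1, 7, 4, 9, 10, 6]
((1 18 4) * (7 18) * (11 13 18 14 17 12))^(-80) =((1 7 14 17 12 11 13 18 4))^(-80) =(1 7 14 17 12 11 13 18 4)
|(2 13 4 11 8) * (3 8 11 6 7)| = 7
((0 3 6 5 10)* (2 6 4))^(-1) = ((0 3 4 2 6 5 10))^(-1) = (0 10 5 6 2 4 3)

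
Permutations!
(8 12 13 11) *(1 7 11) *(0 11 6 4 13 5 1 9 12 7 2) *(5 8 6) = (0 11 6 4 13 9 12 8 7 5 1 2) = [11, 2, 0, 3, 13, 1, 4, 5, 7, 12, 10, 6, 8, 9]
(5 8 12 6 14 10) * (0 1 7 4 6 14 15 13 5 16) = (0 1 7 4 6 15 13 5 8 12 14 10 16) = [1, 7, 2, 3, 6, 8, 15, 4, 12, 9, 16, 11, 14, 5, 10, 13, 0]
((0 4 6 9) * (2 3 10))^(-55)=((0 4 6 9)(2 3 10))^(-55)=(0 4 6 9)(2 10 3)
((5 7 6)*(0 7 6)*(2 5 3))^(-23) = ((0 7)(2 5 6 3))^(-23) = (0 7)(2 5 6 3)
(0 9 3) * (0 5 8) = (0 9 3 5 8) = [9, 1, 2, 5, 4, 8, 6, 7, 0, 3]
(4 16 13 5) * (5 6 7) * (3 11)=(3 11)(4 16 13 6 7 5)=[0, 1, 2, 11, 16, 4, 7, 5, 8, 9, 10, 3, 12, 6, 14, 15, 13]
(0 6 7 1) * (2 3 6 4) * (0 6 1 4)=(1 6 7 4 2 3)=[0, 6, 3, 1, 2, 5, 7, 4]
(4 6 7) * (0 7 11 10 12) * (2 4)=(0 7 2 4 6 11 10 12)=[7, 1, 4, 3, 6, 5, 11, 2, 8, 9, 12, 10, 0]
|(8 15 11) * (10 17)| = |(8 15 11)(10 17)| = 6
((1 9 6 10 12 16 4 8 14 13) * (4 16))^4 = ((16)(1 9 6 10 12 4 8 14 13))^4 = (16)(1 12 13 10 14 6 8 9 4)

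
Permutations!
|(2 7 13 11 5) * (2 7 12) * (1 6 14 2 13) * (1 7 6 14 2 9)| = 6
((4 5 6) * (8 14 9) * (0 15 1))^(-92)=(0 15 1)(4 5 6)(8 14 9)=((0 15 1)(4 5 6)(8 14 9))^(-92)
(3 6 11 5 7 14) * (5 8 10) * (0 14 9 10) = [14, 1, 2, 6, 4, 7, 11, 9, 0, 10, 5, 8, 12, 13, 3] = (0 14 3 6 11 8)(5 7 9 10)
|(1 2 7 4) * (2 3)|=|(1 3 2 7 4)|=5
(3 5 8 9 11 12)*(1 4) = (1 4)(3 5 8 9 11 12) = [0, 4, 2, 5, 1, 8, 6, 7, 9, 11, 10, 12, 3]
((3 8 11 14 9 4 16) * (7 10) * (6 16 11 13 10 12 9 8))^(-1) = (3 16 6)(4 9 12 7 10 13 8 14 11)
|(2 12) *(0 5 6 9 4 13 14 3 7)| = |(0 5 6 9 4 13 14 3 7)(2 12)| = 18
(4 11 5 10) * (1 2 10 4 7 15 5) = (1 2 10 7 15 5 4 11) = [0, 2, 10, 3, 11, 4, 6, 15, 8, 9, 7, 1, 12, 13, 14, 5]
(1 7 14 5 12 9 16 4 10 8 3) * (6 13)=(1 7 14 5 12 9 16 4 10 8 3)(6 13)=[0, 7, 2, 1, 10, 12, 13, 14, 3, 16, 8, 11, 9, 6, 5, 15, 4]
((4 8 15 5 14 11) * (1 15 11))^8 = ((1 15 5 14)(4 8 11))^8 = (15)(4 11 8)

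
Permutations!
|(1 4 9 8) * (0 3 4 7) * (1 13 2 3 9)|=9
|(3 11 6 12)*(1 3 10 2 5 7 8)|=|(1 3 11 6 12 10 2 5 7 8)|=10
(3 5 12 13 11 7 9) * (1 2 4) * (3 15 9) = (1 2 4)(3 5 12 13 11 7)(9 15) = [0, 2, 4, 5, 1, 12, 6, 3, 8, 15, 10, 7, 13, 11, 14, 9]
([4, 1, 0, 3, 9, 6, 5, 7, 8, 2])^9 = (0 4 9 2)(5 6)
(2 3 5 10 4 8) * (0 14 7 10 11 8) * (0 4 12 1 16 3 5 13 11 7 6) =(0 14 6)(1 16 3 13 11 8 2 5 7 10 12) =[14, 16, 5, 13, 4, 7, 0, 10, 2, 9, 12, 8, 1, 11, 6, 15, 3]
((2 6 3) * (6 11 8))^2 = (2 8 3 11 6) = ((2 11 8 6 3))^2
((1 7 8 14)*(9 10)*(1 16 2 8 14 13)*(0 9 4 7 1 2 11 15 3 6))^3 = (0 4 16 3 9 7 11 6 10 14 15)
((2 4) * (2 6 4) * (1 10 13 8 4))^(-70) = (1 13 4)(6 10 8) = ((1 10 13 8 4 6))^(-70)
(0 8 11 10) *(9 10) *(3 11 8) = [3, 1, 2, 11, 4, 5, 6, 7, 8, 10, 0, 9] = (0 3 11 9 10)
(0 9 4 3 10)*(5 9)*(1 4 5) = (0 1 4 3 10)(5 9) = [1, 4, 2, 10, 3, 9, 6, 7, 8, 5, 0]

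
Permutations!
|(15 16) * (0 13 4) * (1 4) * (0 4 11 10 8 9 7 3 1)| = 14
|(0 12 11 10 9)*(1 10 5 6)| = 8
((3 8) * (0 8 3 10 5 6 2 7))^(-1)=(0 7 2 6 5 10 8)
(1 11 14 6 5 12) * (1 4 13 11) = (4 13 11 14 6 5 12) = [0, 1, 2, 3, 13, 12, 5, 7, 8, 9, 10, 14, 4, 11, 6]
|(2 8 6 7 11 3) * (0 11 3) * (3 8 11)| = |(0 3 2 11)(6 7 8)| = 12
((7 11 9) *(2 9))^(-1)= (2 11 7 9)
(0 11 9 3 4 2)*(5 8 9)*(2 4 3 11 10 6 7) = (0 10 6 7 2)(5 8 9 11) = [10, 1, 0, 3, 4, 8, 7, 2, 9, 11, 6, 5]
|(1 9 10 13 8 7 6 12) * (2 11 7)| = |(1 9 10 13 8 2 11 7 6 12)| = 10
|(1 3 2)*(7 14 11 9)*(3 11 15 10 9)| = |(1 11 3 2)(7 14 15 10 9)| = 20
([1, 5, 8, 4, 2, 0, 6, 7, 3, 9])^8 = (9)(0 5 1)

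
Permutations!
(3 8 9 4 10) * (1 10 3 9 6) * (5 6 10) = (1 5 6)(3 8 10 9 4) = [0, 5, 2, 8, 3, 6, 1, 7, 10, 4, 9]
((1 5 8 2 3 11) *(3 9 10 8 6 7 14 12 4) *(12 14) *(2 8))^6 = (14)(1 3 12 6)(4 7 5 11)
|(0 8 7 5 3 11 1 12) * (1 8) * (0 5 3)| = |(0 1 12 5)(3 11 8 7)| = 4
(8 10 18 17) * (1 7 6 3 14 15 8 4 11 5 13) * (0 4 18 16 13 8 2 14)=(0 4 11 5 8 10 16 13 1 7 6 3)(2 14 15)(17 18)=[4, 7, 14, 0, 11, 8, 3, 6, 10, 9, 16, 5, 12, 1, 15, 2, 13, 18, 17]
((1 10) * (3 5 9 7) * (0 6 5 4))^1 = (0 6 5 9 7 3 4)(1 10)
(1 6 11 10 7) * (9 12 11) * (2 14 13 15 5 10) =(1 6 9 12 11 2 14 13 15 5 10 7) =[0, 6, 14, 3, 4, 10, 9, 1, 8, 12, 7, 2, 11, 15, 13, 5]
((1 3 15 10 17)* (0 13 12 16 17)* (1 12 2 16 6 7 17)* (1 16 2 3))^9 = ((0 13 3 15 10)(6 7 17 12))^9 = (0 10 15 3 13)(6 7 17 12)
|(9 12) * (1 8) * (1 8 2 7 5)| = 4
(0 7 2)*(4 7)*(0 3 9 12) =(0 4 7 2 3 9 12) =[4, 1, 3, 9, 7, 5, 6, 2, 8, 12, 10, 11, 0]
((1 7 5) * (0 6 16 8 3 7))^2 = ((0 6 16 8 3 7 5 1))^2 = (0 16 3 5)(1 6 8 7)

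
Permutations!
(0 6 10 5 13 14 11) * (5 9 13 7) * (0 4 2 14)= (0 6 10 9 13)(2 14 11 4)(5 7)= [6, 1, 14, 3, 2, 7, 10, 5, 8, 13, 9, 4, 12, 0, 11]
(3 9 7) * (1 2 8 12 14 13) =(1 2 8 12 14 13)(3 9 7) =[0, 2, 8, 9, 4, 5, 6, 3, 12, 7, 10, 11, 14, 1, 13]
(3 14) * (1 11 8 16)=(1 11 8 16)(3 14)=[0, 11, 2, 14, 4, 5, 6, 7, 16, 9, 10, 8, 12, 13, 3, 15, 1]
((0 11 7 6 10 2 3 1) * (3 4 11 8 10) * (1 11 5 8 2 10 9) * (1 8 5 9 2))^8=(11)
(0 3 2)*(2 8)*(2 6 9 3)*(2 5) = (0 5 2)(3 8 6 9) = [5, 1, 0, 8, 4, 2, 9, 7, 6, 3]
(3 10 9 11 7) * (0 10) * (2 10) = (0 2 10 9 11 7 3) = [2, 1, 10, 0, 4, 5, 6, 3, 8, 11, 9, 7]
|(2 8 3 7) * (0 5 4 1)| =|(0 5 4 1)(2 8 3 7)| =4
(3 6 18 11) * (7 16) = (3 6 18 11)(7 16) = [0, 1, 2, 6, 4, 5, 18, 16, 8, 9, 10, 3, 12, 13, 14, 15, 7, 17, 11]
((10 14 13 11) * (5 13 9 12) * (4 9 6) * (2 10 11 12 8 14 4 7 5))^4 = ((2 10 4 9 8 14 6 7 5 13 12))^4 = (2 8 5 10 14 13 4 6 12 9 7)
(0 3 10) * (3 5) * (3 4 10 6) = (0 5 4 10)(3 6) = [5, 1, 2, 6, 10, 4, 3, 7, 8, 9, 0]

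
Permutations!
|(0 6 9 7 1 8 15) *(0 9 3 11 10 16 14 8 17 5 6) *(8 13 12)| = |(1 17 5 6 3 11 10 16 14 13 12 8 15 9 7)| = 15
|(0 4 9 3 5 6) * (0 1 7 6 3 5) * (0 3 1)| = |(0 4 9 5 1 7 6)| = 7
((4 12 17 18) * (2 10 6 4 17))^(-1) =((2 10 6 4 12)(17 18))^(-1) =(2 12 4 6 10)(17 18)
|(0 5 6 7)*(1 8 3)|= |(0 5 6 7)(1 8 3)|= 12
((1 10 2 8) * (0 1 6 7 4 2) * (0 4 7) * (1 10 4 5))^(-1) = (0 6 8 2 4 1 5 10)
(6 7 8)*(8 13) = (6 7 13 8) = [0, 1, 2, 3, 4, 5, 7, 13, 6, 9, 10, 11, 12, 8]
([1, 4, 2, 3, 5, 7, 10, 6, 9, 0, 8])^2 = (0 4 7 10 9 1 5 6 8)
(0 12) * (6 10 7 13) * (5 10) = (0 12)(5 10 7 13 6) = [12, 1, 2, 3, 4, 10, 5, 13, 8, 9, 7, 11, 0, 6]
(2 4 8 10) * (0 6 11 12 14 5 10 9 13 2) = (0 6 11 12 14 5 10)(2 4 8 9 13) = [6, 1, 4, 3, 8, 10, 11, 7, 9, 13, 0, 12, 14, 2, 5]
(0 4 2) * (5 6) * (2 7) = (0 4 7 2)(5 6) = [4, 1, 0, 3, 7, 6, 5, 2]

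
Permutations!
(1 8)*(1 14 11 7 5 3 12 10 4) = (1 8 14 11 7 5 3 12 10 4) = [0, 8, 2, 12, 1, 3, 6, 5, 14, 9, 4, 7, 10, 13, 11]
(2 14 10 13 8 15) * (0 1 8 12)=[1, 8, 14, 3, 4, 5, 6, 7, 15, 9, 13, 11, 0, 12, 10, 2]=(0 1 8 15 2 14 10 13 12)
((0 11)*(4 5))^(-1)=(0 11)(4 5)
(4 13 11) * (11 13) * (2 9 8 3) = (13)(2 9 8 3)(4 11) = [0, 1, 9, 2, 11, 5, 6, 7, 3, 8, 10, 4, 12, 13]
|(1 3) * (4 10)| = 2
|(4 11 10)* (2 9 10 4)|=|(2 9 10)(4 11)|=6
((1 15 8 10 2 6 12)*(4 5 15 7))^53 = (1 5 10 12 4 8 6 7 15 2)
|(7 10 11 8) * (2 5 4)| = |(2 5 4)(7 10 11 8)| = 12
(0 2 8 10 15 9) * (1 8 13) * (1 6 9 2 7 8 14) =(0 7 8 10 15 2 13 6 9)(1 14) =[7, 14, 13, 3, 4, 5, 9, 8, 10, 0, 15, 11, 12, 6, 1, 2]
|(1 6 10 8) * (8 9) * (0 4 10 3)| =8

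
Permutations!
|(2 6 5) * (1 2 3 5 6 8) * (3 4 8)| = 6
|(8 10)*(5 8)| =|(5 8 10)| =3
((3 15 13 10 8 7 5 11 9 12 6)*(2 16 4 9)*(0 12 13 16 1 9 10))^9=((0 12 6 3 15 16 4 10 8 7 5 11 2 1 9 13))^9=(0 7 6 11 15 1 4 13 8 12 5 3 2 16 9 10)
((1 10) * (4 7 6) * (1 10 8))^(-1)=(10)(1 8)(4 6 7)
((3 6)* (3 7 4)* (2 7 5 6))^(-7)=(2 7 4 3)(5 6)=((2 7 4 3)(5 6))^(-7)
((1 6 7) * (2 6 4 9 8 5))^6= ((1 4 9 8 5 2 6 7))^6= (1 6 5 9)(2 8 4 7)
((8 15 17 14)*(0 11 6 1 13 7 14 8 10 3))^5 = (0 7 11 14 6 10 1 3 13)(8 17 15)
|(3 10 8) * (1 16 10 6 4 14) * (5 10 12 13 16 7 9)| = 30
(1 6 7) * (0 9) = (0 9)(1 6 7) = [9, 6, 2, 3, 4, 5, 7, 1, 8, 0]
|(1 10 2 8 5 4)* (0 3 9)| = 6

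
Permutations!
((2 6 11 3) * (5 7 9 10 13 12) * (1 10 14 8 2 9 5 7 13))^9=(1 10)(2 11 9 8 6 3 14)(5 13 12 7)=((1 10)(2 6 11 3 9 14 8)(5 13 12 7))^9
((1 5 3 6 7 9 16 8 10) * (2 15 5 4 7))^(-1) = (1 10 8 16 9 7 4)(2 6 3 5 15)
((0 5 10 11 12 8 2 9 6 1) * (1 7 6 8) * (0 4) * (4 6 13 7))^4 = (13)(0 12)(1 5)(2 9 8)(4 11)(6 10)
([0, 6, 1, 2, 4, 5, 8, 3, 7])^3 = [0, 7, 8, 6, 4, 5, 3, 1, 2]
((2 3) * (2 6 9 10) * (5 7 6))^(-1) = ((2 3 5 7 6 9 10))^(-1) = (2 10 9 6 7 5 3)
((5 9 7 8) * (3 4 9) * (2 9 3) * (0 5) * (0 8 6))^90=(9)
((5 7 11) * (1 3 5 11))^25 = (11)(1 3 5 7)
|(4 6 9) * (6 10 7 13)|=6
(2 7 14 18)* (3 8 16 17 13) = (2 7 14 18)(3 8 16 17 13) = [0, 1, 7, 8, 4, 5, 6, 14, 16, 9, 10, 11, 12, 3, 18, 15, 17, 13, 2]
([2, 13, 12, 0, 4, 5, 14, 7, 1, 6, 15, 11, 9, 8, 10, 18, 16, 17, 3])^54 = [6, 1, 14, 9, 4, 5, 18, 7, 8, 15, 0, 11, 10, 13, 3, 2, 16, 17, 12]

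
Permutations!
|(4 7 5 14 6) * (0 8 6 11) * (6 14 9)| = |(0 8 14 11)(4 7 5 9 6)| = 20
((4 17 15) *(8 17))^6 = ((4 8 17 15))^6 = (4 17)(8 15)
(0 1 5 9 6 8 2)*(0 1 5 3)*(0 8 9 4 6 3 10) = (0 5 4 6 9 3 8 2 1 10) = [5, 10, 1, 8, 6, 4, 9, 7, 2, 3, 0]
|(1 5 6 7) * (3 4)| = 4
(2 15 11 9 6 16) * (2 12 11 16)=(2 15 16 12 11 9 6)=[0, 1, 15, 3, 4, 5, 2, 7, 8, 6, 10, 9, 11, 13, 14, 16, 12]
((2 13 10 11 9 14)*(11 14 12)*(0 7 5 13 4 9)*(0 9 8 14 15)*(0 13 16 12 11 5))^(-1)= ((0 7)(2 4 8 14)(5 16 12)(9 11)(10 15 13))^(-1)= (0 7)(2 14 8 4)(5 12 16)(9 11)(10 13 15)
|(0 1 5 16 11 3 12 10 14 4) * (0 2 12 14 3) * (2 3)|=15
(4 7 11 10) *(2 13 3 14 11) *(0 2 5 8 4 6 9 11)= (0 2 13 3 14)(4 7 5 8)(6 9 11 10)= [2, 1, 13, 14, 7, 8, 9, 5, 4, 11, 6, 10, 12, 3, 0]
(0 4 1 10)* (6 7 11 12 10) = (0 4 1 6 7 11 12 10) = [4, 6, 2, 3, 1, 5, 7, 11, 8, 9, 0, 12, 10]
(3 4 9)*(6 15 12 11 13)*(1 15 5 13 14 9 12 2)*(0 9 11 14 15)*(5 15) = (0 9 3 4 12 14 11 5 13 6 15 2 1) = [9, 0, 1, 4, 12, 13, 15, 7, 8, 3, 10, 5, 14, 6, 11, 2]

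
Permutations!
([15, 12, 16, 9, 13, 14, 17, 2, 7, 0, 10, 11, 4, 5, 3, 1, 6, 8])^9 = [9, 15, 17, 14, 12, 13, 7, 6, 16, 3, 10, 11, 1, 4, 5, 0, 8, 2]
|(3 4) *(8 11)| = 2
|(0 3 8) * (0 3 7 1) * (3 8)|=3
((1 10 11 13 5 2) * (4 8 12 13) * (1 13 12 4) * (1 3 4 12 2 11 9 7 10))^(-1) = (2 12 8 4 3 11 5 13)(7 9 10)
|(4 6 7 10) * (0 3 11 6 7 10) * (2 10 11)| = |(0 3 2 10 4 7)(6 11)| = 6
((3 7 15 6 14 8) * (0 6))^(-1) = (0 15 7 3 8 14 6)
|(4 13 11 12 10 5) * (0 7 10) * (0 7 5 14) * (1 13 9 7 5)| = |(0 1 13 11 12 5 4 9 7 10 14)| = 11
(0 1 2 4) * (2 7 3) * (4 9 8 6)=(0 1 7 3 2 9 8 6 4)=[1, 7, 9, 2, 0, 5, 4, 3, 6, 8]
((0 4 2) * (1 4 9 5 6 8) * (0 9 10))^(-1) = (0 10)(1 8 6 5 9 2 4)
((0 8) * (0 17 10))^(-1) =((0 8 17 10))^(-1) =(0 10 17 8)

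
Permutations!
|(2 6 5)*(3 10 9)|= 3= |(2 6 5)(3 10 9)|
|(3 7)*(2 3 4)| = 4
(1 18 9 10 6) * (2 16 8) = (1 18 9 10 6)(2 16 8) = [0, 18, 16, 3, 4, 5, 1, 7, 2, 10, 6, 11, 12, 13, 14, 15, 8, 17, 9]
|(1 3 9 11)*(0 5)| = |(0 5)(1 3 9 11)| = 4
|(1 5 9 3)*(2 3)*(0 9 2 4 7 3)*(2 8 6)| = 10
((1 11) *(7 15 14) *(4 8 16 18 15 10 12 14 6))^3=((1 11)(4 8 16 18 15 6)(7 10 12 14))^3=(1 11)(4 18)(6 16)(7 14 12 10)(8 15)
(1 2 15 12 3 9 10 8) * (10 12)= (1 2 15 10 8)(3 9 12)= [0, 2, 15, 9, 4, 5, 6, 7, 1, 12, 8, 11, 3, 13, 14, 10]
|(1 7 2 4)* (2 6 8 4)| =5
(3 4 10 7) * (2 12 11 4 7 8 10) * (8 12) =[0, 1, 8, 7, 2, 5, 6, 3, 10, 9, 12, 4, 11] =(2 8 10 12 11 4)(3 7)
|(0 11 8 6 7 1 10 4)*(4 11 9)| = 6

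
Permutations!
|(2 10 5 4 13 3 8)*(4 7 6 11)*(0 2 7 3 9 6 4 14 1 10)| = |(0 2)(1 10 5 3 8 7 4 13 9 6 11 14)| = 12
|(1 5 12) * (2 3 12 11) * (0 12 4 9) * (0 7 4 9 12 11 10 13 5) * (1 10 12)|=|(0 11 2 3 9 7 4 1)(5 12 10 13)|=8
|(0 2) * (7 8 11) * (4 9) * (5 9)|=|(0 2)(4 5 9)(7 8 11)|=6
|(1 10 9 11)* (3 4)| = 4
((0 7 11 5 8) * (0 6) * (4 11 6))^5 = (0 6 7)(4 11 5 8)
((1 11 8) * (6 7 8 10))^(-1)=(1 8 7 6 10 11)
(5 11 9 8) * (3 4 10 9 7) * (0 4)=(0 4 10 9 8 5 11 7 3)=[4, 1, 2, 0, 10, 11, 6, 3, 5, 8, 9, 7]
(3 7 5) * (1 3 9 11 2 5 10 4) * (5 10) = (1 3 7 5 9 11 2 10 4) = [0, 3, 10, 7, 1, 9, 6, 5, 8, 11, 4, 2]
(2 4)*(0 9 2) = [9, 1, 4, 3, 0, 5, 6, 7, 8, 2] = (0 9 2 4)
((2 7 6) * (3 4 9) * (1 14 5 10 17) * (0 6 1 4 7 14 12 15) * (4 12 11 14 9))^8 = (0 14 2 10 3 12 1)(5 9 17 7 15 11 6)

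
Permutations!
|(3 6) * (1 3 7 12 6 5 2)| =|(1 3 5 2)(6 7 12)| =12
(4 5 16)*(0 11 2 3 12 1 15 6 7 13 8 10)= (0 11 2 3 12 1 15 6 7 13 8 10)(4 5 16)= [11, 15, 3, 12, 5, 16, 7, 13, 10, 9, 0, 2, 1, 8, 14, 6, 4]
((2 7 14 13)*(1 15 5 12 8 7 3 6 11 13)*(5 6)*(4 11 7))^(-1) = (1 14 7 6 15)(2 13 11 4 8 12 5 3)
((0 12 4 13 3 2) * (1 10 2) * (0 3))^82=((0 12 4 13)(1 10 2 3))^82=(0 4)(1 2)(3 10)(12 13)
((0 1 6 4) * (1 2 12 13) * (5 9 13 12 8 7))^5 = (0 9)(1 8)(2 13)(4 5)(6 7)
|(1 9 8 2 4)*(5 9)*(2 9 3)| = 10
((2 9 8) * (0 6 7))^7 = ((0 6 7)(2 9 8))^7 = (0 6 7)(2 9 8)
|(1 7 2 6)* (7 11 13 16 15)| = |(1 11 13 16 15 7 2 6)| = 8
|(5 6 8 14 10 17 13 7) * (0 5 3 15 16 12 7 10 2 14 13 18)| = |(0 5 6 8 13 10 17 18)(2 14)(3 15 16 12 7)| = 40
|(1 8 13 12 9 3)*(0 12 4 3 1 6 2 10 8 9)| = |(0 12)(1 9)(2 10 8 13 4 3 6)| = 14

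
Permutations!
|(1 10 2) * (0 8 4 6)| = |(0 8 4 6)(1 10 2)| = 12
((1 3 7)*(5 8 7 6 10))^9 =(1 6 5 7 3 10 8)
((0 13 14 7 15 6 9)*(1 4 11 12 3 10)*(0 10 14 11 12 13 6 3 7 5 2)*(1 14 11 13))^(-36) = (0 2 5 14 10 9 6)(1 11 3 15 7 12 4)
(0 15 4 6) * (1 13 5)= [15, 13, 2, 3, 6, 1, 0, 7, 8, 9, 10, 11, 12, 5, 14, 4]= (0 15 4 6)(1 13 5)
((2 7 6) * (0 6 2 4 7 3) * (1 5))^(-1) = ((0 6 4 7 2 3)(1 5))^(-1) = (0 3 2 7 4 6)(1 5)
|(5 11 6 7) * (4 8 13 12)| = 4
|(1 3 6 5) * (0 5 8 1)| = |(0 5)(1 3 6 8)| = 4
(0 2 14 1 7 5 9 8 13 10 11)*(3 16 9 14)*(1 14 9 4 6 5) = (0 2 3 16 4 6 5 9 8 13 10 11)(1 7) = [2, 7, 3, 16, 6, 9, 5, 1, 13, 8, 11, 0, 12, 10, 14, 15, 4]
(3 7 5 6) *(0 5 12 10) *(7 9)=(0 5 6 3 9 7 12 10)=[5, 1, 2, 9, 4, 6, 3, 12, 8, 7, 0, 11, 10]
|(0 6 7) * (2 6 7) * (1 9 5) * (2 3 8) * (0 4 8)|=21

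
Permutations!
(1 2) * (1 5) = [0, 2, 5, 3, 4, 1] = (1 2 5)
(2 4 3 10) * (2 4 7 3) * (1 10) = (1 10 4 2 7 3) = [0, 10, 7, 1, 2, 5, 6, 3, 8, 9, 4]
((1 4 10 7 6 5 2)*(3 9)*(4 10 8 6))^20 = ((1 10 7 4 8 6 5 2)(3 9))^20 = (1 8)(2 4)(5 7)(6 10)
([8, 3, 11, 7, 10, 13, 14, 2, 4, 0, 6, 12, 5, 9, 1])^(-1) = (0 9 13 5 12 11 2 7 3 1 14 6 10 4 8)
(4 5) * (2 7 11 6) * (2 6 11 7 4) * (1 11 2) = (1 11 2 4 5) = [0, 11, 4, 3, 5, 1, 6, 7, 8, 9, 10, 2]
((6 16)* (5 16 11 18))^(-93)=(5 6 18 16 11)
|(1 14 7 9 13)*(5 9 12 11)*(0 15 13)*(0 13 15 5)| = |(15)(0 5 9 13 1 14 7 12 11)| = 9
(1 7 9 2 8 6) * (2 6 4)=[0, 7, 8, 3, 2, 5, 1, 9, 4, 6]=(1 7 9 6)(2 8 4)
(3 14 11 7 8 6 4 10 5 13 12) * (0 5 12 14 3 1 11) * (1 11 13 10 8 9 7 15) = (0 5 10 12 11 15 1 13 14)(4 8 6)(7 9) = [5, 13, 2, 3, 8, 10, 4, 9, 6, 7, 12, 15, 11, 14, 0, 1]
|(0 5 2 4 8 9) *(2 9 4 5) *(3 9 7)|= 6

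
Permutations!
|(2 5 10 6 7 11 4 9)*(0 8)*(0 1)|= |(0 8 1)(2 5 10 6 7 11 4 9)|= 24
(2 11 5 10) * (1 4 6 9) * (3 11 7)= (1 4 6 9)(2 7 3 11 5 10)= [0, 4, 7, 11, 6, 10, 9, 3, 8, 1, 2, 5]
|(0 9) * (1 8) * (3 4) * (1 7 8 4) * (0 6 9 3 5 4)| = |(0 3 1)(4 5)(6 9)(7 8)| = 6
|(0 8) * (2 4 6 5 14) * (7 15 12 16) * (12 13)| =|(0 8)(2 4 6 5 14)(7 15 13 12 16)| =10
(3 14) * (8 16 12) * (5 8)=(3 14)(5 8 16 12)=[0, 1, 2, 14, 4, 8, 6, 7, 16, 9, 10, 11, 5, 13, 3, 15, 12]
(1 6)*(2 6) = (1 2 6) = [0, 2, 6, 3, 4, 5, 1]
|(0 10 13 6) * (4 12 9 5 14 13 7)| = |(0 10 7 4 12 9 5 14 13 6)| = 10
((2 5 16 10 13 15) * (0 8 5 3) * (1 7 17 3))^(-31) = ((0 8 5 16 10 13 15 2 1 7 17 3))^(-31) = (0 13 17 16 1 8 15 3 10 7 5 2)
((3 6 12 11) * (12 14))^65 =((3 6 14 12 11))^65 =(14)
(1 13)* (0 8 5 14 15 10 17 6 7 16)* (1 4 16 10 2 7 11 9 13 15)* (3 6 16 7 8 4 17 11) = (0 4 7 10 11 9 13 17 16)(1 15 2 8 5 14)(3 6) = [4, 15, 8, 6, 7, 14, 3, 10, 5, 13, 11, 9, 12, 17, 1, 2, 0, 16]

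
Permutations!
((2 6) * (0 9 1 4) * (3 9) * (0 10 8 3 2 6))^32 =(1 10 3)(4 8 9)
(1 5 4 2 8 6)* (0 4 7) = (0 4 2 8 6 1 5 7) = [4, 5, 8, 3, 2, 7, 1, 0, 6]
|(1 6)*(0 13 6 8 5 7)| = 7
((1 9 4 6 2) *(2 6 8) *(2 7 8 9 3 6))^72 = ((1 3 6 2)(4 9)(7 8))^72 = (9)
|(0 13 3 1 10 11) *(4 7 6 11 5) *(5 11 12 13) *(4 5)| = 10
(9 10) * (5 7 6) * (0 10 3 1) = (0 10 9 3 1)(5 7 6) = [10, 0, 2, 1, 4, 7, 5, 6, 8, 3, 9]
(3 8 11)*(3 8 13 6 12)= (3 13 6 12)(8 11)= [0, 1, 2, 13, 4, 5, 12, 7, 11, 9, 10, 8, 3, 6]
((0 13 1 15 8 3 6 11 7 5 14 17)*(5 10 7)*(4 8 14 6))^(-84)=((0 13 1 15 14 17)(3 4 8)(5 6 11)(7 10))^(-84)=(17)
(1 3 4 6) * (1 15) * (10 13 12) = (1 3 4 6 15)(10 13 12) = [0, 3, 2, 4, 6, 5, 15, 7, 8, 9, 13, 11, 10, 12, 14, 1]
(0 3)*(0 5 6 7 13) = (0 3 5 6 7 13) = [3, 1, 2, 5, 4, 6, 7, 13, 8, 9, 10, 11, 12, 0]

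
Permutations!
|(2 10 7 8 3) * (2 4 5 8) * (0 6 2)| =|(0 6 2 10 7)(3 4 5 8)| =20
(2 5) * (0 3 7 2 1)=(0 3 7 2 5 1)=[3, 0, 5, 7, 4, 1, 6, 2]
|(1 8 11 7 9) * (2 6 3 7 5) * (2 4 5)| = 8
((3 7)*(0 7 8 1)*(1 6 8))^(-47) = ((0 7 3 1)(6 8))^(-47) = (0 7 3 1)(6 8)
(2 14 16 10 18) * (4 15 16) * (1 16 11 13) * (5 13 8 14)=(1 16 10 18 2 5 13)(4 15 11 8 14)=[0, 16, 5, 3, 15, 13, 6, 7, 14, 9, 18, 8, 12, 1, 4, 11, 10, 17, 2]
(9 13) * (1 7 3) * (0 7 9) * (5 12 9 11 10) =(0 7 3 1 11 10 5 12 9 13) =[7, 11, 2, 1, 4, 12, 6, 3, 8, 13, 5, 10, 9, 0]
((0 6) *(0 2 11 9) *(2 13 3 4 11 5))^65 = (0 13 4 9 6 3 11)(2 5)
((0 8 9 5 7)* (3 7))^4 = (0 3 9)(5 8 7)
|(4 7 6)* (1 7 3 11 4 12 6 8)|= 6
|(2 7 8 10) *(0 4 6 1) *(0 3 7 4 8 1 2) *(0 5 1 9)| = 24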